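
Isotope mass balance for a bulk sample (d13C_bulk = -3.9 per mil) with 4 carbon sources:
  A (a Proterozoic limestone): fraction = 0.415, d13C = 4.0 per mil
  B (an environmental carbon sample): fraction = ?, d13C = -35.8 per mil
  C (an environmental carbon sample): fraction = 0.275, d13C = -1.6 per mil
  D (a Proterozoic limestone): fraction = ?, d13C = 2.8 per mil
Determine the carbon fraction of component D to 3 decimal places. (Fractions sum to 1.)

Let f_D and f_B be the unknown fractions; fractions sum to 1 so f_D + f_B = 0.310.
Mass balance: Σ fᵢ·δᵢ = δ_bulk ⇒ f_D·(2.8) + f_B·(-35.8) = -3.9 − (1.220) = -5.120
Substitute f_B = 0.310 − f_D:
f_D·(2.8 − -35.8) = -5.120 − 0.310×(-35.8) = 5.978
f_D = 5.978 / 38.6 = 0.1549

0.155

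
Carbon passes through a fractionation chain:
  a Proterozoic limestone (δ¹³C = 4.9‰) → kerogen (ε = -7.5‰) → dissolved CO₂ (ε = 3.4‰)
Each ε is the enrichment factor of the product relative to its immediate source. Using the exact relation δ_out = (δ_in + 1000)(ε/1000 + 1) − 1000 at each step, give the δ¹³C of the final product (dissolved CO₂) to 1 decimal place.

0.8‰

step 1: δ = (4.90 + 1000)·(-7.5/1000 + 1) − 1000 = -2.64‰
step 2: δ = (-2.64 + 1000)·(3.4/1000 + 1) − 1000 = 0.75‰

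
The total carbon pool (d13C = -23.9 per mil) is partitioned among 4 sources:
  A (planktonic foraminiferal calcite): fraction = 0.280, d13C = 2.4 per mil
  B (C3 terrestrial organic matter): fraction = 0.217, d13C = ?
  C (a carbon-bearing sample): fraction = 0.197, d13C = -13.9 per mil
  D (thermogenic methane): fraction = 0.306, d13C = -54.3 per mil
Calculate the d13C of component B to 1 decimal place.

Isotope mass balance: δ_bulk = Σ fᵢ·δᵢ.
-23.9 = 0.280×(2.4) + 0.217×δ_B + 0.197×(-13.9) + 0.306×(-54.3)
0.217·δ_B = -23.9 − (-18.682) = -5.218
δ_B = -5.218 / 0.217 = -24.05 per mil

-24.0 per mil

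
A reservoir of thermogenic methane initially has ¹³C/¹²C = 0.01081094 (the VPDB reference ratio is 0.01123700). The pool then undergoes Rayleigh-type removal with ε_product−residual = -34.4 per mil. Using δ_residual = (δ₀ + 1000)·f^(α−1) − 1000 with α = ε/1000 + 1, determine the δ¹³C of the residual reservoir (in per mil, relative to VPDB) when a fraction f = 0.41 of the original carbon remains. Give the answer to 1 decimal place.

δ₀ = (0.01081094/0.01123700 − 1)×1000 = (0.962084 − 1)×1000 = -37.916 per mil
α − 1 = ε/1000 = -0.0344
f^(α−1) = 0.41^(-0.0344) = 1.031146
δ_res = (-37.916 + 1000) × 1.031146 − 1000 = 992.049 − 1000 = -7.95 per mil

-8.0 per mil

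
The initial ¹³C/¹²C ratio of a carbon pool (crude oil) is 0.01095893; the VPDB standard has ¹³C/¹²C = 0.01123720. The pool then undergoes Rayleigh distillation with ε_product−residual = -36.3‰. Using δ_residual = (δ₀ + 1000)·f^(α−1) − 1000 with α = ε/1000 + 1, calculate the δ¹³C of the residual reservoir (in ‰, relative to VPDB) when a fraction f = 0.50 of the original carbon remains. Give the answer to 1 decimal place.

0.1‰

δ₀ = (0.01095893/0.01123720 − 1)×1000 = (0.975237 − 1)×1000 = -24.763‰
α − 1 = ε/1000 = -0.0363
f^(α−1) = 0.50^(-0.0363) = 1.025480
δ_res = (-24.763 + 1000) × 1.025480 − 1000 = 1000.086 − 1000 = 0.09‰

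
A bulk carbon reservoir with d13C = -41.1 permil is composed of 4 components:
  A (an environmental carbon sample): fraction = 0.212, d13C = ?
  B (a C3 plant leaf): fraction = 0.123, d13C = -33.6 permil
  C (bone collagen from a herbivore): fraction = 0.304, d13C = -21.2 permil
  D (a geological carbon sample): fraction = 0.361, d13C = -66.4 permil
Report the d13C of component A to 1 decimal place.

Isotope mass balance: δ_bulk = Σ fᵢ·δᵢ.
-41.1 = 0.212×δ_A + 0.123×(-33.6) + 0.304×(-21.2) + 0.361×(-66.4)
0.212·δ_A = -41.1 − (-34.548) = -6.552
δ_A = -6.552 / 0.212 = -30.91 permil

-30.9 permil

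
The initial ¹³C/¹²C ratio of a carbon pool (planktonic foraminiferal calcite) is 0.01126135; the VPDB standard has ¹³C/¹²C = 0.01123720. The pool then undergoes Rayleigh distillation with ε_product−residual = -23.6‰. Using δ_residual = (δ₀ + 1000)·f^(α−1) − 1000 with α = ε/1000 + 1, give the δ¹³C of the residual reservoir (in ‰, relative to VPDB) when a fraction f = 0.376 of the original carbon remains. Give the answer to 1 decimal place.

δ₀ = (0.01126135/0.01123720 − 1)×1000 = (1.002149 − 1)×1000 = 2.149‰
α − 1 = ε/1000 = -0.0236
f^(α−1) = 0.376^(-0.0236) = 1.023353
δ_res = (2.149 + 1000) × 1.023353 − 1000 = 1025.553 − 1000 = 25.55‰

25.6‰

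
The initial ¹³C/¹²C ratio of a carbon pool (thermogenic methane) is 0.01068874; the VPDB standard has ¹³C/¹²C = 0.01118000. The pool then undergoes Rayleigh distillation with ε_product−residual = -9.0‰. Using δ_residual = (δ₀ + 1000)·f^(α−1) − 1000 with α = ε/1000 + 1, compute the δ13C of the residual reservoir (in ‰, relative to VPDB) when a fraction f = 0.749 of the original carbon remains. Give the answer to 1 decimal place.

-41.5‰

δ₀ = (0.01068874/0.01118000 − 1)×1000 = (0.956059 − 1)×1000 = -43.941‰
α − 1 = ε/1000 = -0.0090
f^(α−1) = 0.749^(-0.0090) = 1.002605
δ_res = (-43.941 + 1000) × 1.002605 − 1000 = 958.549 − 1000 = -41.45‰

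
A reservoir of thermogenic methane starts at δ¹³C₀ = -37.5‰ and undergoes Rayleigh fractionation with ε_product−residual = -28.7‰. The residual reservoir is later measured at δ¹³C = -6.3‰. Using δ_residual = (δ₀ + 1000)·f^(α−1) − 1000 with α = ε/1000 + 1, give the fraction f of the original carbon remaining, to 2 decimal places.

α − 1 = ε/1000 = -0.0287
(δ_res + 1000)/(δ₀ + 1000) = (-6.3 + 1000)/(-37.5 + 1000) = 993.7/962.5 = 1.032416
f = 1.032416^(1/-0.0287) = exp(ln(1.032416)/-0.0287) = exp(0.03190/-0.0287)
f = exp(-1.1115) = 0.3291

0.33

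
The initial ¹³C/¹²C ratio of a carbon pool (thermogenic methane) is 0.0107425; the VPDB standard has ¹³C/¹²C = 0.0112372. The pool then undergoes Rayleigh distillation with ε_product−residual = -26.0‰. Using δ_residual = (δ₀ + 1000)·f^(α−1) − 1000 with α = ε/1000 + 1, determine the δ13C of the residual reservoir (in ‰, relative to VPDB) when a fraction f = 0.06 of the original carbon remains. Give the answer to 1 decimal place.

δ₀ = (0.0107425/0.0112372 − 1)×1000 = (0.955977 − 1)×1000 = -44.023‰
α − 1 = ε/1000 = -0.0260
f^(α−1) = 0.06^(-0.0260) = 1.075890
δ_res = (-44.023 + 1000) × 1.075890 − 1000 = 1028.526 − 1000 = 28.53‰

28.5‰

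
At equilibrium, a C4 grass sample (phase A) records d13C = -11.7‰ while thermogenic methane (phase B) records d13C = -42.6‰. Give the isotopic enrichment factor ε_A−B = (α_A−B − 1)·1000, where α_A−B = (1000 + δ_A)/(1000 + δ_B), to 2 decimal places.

32.27‰

α_A−B = (1000 + -11.7) / (1000 + -42.6) = 988.3 / 957.4 = 1.032275
ε_A−B = (1.032275 − 1) × 1000 = 32.275‰
(The approximation ε ≈ δ_A − δ_B would give 30.9‰.)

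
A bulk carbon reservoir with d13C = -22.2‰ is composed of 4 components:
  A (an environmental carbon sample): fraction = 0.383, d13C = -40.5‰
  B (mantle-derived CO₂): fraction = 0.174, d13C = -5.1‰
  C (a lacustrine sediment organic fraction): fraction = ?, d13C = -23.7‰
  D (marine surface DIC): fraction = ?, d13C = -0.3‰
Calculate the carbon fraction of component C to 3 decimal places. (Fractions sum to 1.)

0.242

Let f_C and f_D be the unknown fractions; fractions sum to 1 so f_C + f_D = 0.443.
Mass balance: Σ fᵢ·δᵢ = δ_bulk ⇒ f_C·(-23.7) + f_D·(-0.3) = -22.2 − (-16.399) = -5.801
Substitute f_D = 0.443 − f_C:
f_C·(-23.7 − -0.3) = -5.801 − 0.443×(-0.3) = -5.668
f_C = -5.668 / -23.4 = 0.2422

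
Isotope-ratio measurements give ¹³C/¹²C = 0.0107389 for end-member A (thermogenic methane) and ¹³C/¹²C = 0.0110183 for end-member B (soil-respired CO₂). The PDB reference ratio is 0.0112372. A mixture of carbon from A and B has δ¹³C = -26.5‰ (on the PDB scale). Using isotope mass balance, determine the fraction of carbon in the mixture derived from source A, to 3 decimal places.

δ_A = (0.0107389/0.0112372 − 1)×1000 = (0.955656 − 1)×1000 = -44.344‰
δ_B = (0.0110183/0.0112372 − 1)×1000 = (0.980520 − 1)×1000 = -19.480‰
f_A = (δ_mix − δ_B)/(δ_A − δ_B) = (-26.5 − (-19.480))/(-44.344 − (-19.480))
f_A = -7.020 / -24.864 = 0.2823

0.282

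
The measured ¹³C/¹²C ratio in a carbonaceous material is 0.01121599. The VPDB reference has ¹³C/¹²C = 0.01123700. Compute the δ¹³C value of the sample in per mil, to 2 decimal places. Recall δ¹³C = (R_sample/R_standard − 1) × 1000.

-1.87 per mil

δ¹³C = (R_sample / R_standard − 1) × 1000
R_sample / R_standard = 0.01121599 / 0.01123700 = 0.998130
δ¹³C = (0.998130 − 1) × 1000 = -1.870 per mil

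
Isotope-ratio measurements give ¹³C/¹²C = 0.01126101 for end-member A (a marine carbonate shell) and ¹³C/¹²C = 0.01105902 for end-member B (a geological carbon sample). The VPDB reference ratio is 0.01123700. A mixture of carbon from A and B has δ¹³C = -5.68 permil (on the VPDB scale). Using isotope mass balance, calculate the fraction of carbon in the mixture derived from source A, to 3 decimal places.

0.565

δ_A = (0.01126101/0.01123700 − 1)×1000 = (1.002137 − 1)×1000 = 2.137 permil
δ_B = (0.01105902/0.01123700 − 1)×1000 = (0.984161 − 1)×1000 = -15.839 permil
f_A = (δ_mix − δ_B)/(δ_A − δ_B) = (-5.68 − (-15.839))/(2.137 − (-15.839))
f_A = 10.159 / 17.975 = 0.5651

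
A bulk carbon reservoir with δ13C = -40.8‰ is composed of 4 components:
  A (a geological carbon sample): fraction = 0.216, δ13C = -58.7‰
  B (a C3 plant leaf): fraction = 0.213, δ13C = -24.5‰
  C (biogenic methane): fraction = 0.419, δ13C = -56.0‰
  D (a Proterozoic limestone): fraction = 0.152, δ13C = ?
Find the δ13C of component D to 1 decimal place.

3.7‰

Isotope mass balance: δ_bulk = Σ fᵢ·δᵢ.
-40.8 = 0.216×(-58.7) + 0.213×(-24.5) + 0.419×(-56.0) + 0.152×δ_D
0.152·δ_D = -40.8 − (-41.362) = 0.562
δ_D = 0.562 / 0.152 = 3.70‰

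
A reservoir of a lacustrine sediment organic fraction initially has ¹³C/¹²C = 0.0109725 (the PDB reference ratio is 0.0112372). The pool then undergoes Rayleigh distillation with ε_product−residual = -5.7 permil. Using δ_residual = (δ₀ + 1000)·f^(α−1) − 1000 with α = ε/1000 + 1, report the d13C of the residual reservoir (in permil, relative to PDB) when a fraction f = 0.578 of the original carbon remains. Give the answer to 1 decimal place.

δ₀ = (0.0109725/0.0112372 − 1)×1000 = (0.976444 − 1)×1000 = -23.556 permil
α − 1 = ε/1000 = -0.0057
f^(α−1) = 0.578^(-0.0057) = 1.003130
δ_res = (-23.556 + 1000) × 1.003130 − 1000 = 979.500 − 1000 = -20.50 permil

-20.5 permil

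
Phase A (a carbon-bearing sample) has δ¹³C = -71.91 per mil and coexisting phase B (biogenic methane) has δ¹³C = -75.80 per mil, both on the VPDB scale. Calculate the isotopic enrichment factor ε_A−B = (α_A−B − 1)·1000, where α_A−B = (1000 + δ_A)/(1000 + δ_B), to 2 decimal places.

α_A−B = (1000 + -71.91) / (1000 + -75.80) = 928.09 / 924.20 = 1.004209
ε_A−B = (1.004209 − 1) × 1000 = 4.209 per mil
(The approximation ε ≈ δ_A − δ_B would give 3.89 per mil.)

4.21 per mil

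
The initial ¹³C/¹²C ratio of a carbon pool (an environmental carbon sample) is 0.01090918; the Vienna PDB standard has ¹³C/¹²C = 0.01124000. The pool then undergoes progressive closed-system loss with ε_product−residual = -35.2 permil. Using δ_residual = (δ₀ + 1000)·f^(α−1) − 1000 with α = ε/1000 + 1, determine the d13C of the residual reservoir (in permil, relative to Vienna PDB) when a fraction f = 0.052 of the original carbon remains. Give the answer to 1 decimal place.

δ₀ = (0.01090918/0.01124000 − 1)×1000 = (0.970568 − 1)×1000 = -29.432 permil
α − 1 = ε/1000 = -0.0352
f^(α−1) = 0.052^(-0.0352) = 1.109677
δ_res = (-29.432 + 1000) × 1.109677 − 1000 = 1077.017 − 1000 = 77.02 permil

77.0 permil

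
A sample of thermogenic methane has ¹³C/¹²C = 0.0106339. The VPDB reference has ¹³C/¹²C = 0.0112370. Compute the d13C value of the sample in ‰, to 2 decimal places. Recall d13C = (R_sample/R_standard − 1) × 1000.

d13C = (R_sample / R_standard − 1) × 1000
R_sample / R_standard = 0.0106339 / 0.0112370 = 0.946329
d13C = (0.946329 − 1) × 1000 = -53.671‰

-53.67‰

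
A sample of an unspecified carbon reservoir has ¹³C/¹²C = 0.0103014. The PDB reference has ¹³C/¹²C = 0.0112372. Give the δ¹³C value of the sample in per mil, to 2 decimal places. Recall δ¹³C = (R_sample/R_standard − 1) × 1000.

-83.28 per mil

δ¹³C = (R_sample / R_standard − 1) × 1000
R_sample / R_standard = 0.0103014 / 0.0112372 = 0.916723
δ¹³C = (0.916723 − 1) × 1000 = -83.277 per mil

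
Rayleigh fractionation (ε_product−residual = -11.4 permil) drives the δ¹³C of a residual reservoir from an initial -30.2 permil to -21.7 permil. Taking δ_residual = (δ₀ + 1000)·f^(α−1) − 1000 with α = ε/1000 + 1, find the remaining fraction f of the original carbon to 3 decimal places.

α − 1 = ε/1000 = -0.0114
(δ_res + 1000)/(δ₀ + 1000) = (-21.7 + 1000)/(-30.2 + 1000) = 978.3/969.8 = 1.008765
f = 1.008765^(1/-0.0114) = exp(ln(1.008765)/-0.0114) = exp(0.00873/-0.0114)
f = exp(-0.7655) = 0.4651

0.465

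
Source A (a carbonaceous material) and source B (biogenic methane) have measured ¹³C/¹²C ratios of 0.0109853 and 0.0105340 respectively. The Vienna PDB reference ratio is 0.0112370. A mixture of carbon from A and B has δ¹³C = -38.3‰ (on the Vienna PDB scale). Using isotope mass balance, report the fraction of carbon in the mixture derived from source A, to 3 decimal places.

0.604

δ_A = (0.0109853/0.0112370 − 1)×1000 = (0.977601 − 1)×1000 = -22.399‰
δ_B = (0.0105340/0.0112370 − 1)×1000 = (0.937439 − 1)×1000 = -62.561‰
f_A = (δ_mix − δ_B)/(δ_A − δ_B) = (-38.3 − (-62.561))/(-22.399 − (-62.561))
f_A = 24.261 / 40.162 = 0.6041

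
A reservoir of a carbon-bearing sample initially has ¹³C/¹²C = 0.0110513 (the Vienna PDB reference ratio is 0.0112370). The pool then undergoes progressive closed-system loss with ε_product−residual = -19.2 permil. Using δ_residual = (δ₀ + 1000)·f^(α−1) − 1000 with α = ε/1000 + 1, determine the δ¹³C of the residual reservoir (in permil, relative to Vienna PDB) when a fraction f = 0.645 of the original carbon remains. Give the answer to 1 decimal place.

δ₀ = (0.0110513/0.0112370 − 1)×1000 = (0.983474 − 1)×1000 = -16.526 permil
α − 1 = ε/1000 = -0.0192
f^(α−1) = 0.645^(-0.0192) = 1.008455
δ_res = (-16.526 + 1000) × 1.008455 − 1000 = 991.789 − 1000 = -8.21 permil

-8.2 permil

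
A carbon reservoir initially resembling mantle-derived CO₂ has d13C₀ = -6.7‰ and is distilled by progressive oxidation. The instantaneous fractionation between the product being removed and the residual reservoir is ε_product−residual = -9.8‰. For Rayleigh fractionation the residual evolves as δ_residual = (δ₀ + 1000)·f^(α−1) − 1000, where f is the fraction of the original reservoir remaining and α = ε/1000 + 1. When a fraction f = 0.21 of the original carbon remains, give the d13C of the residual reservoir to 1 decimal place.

8.6‰

Rayleigh residual: δ_res = (δ₀ + 1000)·f^(α−1) − 1000
α = ε/1000 + 1 = 0.99020, so α − 1 = -0.00980
f^(α−1) = 0.21^(-0.00980) = 1.015412
δ_res = (-6.7 + 1000) × 1.015412 − 1000 = 1008.609 − 1000 = 8.61‰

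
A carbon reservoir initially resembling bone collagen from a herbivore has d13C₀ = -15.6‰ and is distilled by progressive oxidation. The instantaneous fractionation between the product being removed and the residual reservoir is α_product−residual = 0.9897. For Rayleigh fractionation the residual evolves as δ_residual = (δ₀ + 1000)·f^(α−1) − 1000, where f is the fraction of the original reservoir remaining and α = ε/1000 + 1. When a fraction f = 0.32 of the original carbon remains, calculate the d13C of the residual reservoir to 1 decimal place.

-4.0‰

Rayleigh residual: δ_res = (δ₀ + 1000)·f^(α−1) − 1000
α − 1 = -0.01030
f^(α−1) = 0.32^(-0.01030) = 1.011805
δ_res = (-15.6 + 1000) × 1.011805 − 1000 = 996.021 − 1000 = -3.98‰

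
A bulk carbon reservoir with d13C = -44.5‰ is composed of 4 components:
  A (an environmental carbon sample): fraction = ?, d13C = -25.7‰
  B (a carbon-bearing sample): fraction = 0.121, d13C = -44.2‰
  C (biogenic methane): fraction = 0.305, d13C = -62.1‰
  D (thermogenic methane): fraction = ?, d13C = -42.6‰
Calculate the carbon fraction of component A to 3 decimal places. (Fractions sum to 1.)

Let f_A and f_D be the unknown fractions; fractions sum to 1 so f_A + f_D = 0.574.
Mass balance: Σ fᵢ·δᵢ = δ_bulk ⇒ f_A·(-25.7) + f_D·(-42.6) = -44.5 − (-24.289) = -20.211
Substitute f_D = 0.574 − f_A:
f_A·(-25.7 − -42.6) = -20.211 − 0.574×(-42.6) = 4.241
f_A = 4.241 / 16.9 = 0.2510

0.251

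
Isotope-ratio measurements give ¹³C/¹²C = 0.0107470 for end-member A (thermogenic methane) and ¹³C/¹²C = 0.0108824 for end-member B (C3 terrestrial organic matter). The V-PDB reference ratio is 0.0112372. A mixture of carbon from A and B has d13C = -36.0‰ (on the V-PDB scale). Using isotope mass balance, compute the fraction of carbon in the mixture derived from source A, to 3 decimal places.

δ_A = (0.0107470/0.0112372 − 1)×1000 = (0.956377 − 1)×1000 = -43.623‰
δ_B = (0.0108824/0.0112372 − 1)×1000 = (0.968426 − 1)×1000 = -31.574‰
f_A = (δ_mix − δ_B)/(δ_A − δ_B) = (-36.0 − (-31.574))/(-43.623 − (-31.574))
f_A = -4.426 / -12.049 = 0.3674

0.367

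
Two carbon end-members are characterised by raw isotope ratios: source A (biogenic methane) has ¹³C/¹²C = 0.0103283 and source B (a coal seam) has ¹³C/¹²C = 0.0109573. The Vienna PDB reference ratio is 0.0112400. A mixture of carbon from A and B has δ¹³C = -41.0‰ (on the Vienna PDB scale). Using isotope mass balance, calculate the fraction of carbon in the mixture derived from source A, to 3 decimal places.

0.283

δ_A = (0.0103283/0.0112400 − 1)×1000 = (0.918888 − 1)×1000 = -81.112‰
δ_B = (0.0109573/0.0112400 − 1)×1000 = (0.974849 − 1)×1000 = -25.151‰
f_A = (δ_mix − δ_B)/(δ_A − δ_B) = (-41.0 − (-25.151))/(-81.112 − (-25.151))
f_A = -15.849 / -55.961 = 0.2832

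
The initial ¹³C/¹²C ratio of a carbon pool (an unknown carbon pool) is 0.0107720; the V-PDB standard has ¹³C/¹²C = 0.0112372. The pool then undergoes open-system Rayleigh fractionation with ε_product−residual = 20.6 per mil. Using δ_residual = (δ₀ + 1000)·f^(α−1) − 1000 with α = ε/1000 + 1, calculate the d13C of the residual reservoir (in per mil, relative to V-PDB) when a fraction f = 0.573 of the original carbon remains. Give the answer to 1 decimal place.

δ₀ = (0.0107720/0.0112372 − 1)×1000 = (0.958602 − 1)×1000 = -41.398 per mil
α − 1 = ε/1000 = 0.0206
f^(α−1) = 0.573^(0.0206) = 0.988594
δ_res = (-41.398 + 1000) × 0.988594 − 1000 = 947.668 − 1000 = -52.33 per mil

-52.3 per mil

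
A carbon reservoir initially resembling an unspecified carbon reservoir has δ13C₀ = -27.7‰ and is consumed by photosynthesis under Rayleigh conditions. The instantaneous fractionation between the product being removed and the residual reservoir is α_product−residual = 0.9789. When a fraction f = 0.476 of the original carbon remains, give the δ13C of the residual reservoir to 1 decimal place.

-12.4‰

Rayleigh residual: δ_res = (δ₀ + 1000)·f^(α−1) − 1000
α − 1 = -0.02110
f^(α−1) = 0.476^(-0.02110) = 1.015787
δ_res = (-27.7 + 1000) × 1.015787 − 1000 = 987.649 − 1000 = -12.35‰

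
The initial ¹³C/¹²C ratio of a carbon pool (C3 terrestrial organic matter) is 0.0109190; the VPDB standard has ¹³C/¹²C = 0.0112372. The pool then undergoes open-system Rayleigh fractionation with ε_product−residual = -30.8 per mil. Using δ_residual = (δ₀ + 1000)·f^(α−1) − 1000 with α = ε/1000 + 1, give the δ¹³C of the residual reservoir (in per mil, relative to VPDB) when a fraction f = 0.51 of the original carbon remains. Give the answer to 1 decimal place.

-8.0 per mil

δ₀ = (0.0109190/0.0112372 − 1)×1000 = (0.971683 − 1)×1000 = -28.317 per mil
α − 1 = ε/1000 = -0.0308
f^(α−1) = 0.51^(-0.0308) = 1.020956
δ_res = (-28.317 + 1000) × 1.020956 − 1000 = 992.046 − 1000 = -7.95 per mil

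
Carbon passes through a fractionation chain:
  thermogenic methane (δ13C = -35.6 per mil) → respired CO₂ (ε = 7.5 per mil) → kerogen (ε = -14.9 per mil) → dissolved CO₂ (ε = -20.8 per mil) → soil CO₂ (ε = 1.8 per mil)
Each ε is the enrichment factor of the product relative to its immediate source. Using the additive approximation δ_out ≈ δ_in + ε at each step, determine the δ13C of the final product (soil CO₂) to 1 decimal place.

-62.0 per mil

step 1: δ ≈ -35.6 + (7.5) = -28.1 per mil
step 2: δ ≈ -28.1 + (-14.9) = -43.0 per mil
step 3: δ ≈ -43.0 + (-20.8) = -63.8 per mil
step 4: δ ≈ -63.8 + (1.8) = -62.0 per mil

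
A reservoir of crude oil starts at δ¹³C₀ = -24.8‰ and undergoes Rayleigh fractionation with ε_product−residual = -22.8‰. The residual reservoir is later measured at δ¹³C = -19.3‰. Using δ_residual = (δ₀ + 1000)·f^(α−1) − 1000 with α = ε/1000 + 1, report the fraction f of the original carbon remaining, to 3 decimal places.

0.781

α − 1 = ε/1000 = -0.0228
(δ_res + 1000)/(δ₀ + 1000) = (-19.3 + 1000)/(-24.8 + 1000) = 980.7/975.2 = 1.005640
f = 1.005640^(1/-0.0228) = exp(ln(1.005640)/-0.0228) = exp(0.00562/-0.0228)
f = exp(-0.2467) = 0.7814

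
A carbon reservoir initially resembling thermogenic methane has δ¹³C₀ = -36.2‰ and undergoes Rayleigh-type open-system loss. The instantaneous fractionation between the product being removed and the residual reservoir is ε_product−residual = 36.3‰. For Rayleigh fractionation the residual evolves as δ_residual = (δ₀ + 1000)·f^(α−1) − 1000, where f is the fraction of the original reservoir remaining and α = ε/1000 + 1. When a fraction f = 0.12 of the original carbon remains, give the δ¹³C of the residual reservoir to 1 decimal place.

Rayleigh residual: δ_res = (δ₀ + 1000)·f^(α−1) − 1000
α = ε/1000 + 1 = 1.03630, so α − 1 = 0.03630
f^(α−1) = 0.12^(0.03630) = 0.925922
δ_res = (-36.2 + 1000) × 0.925922 − 1000 = 892.403 − 1000 = -107.60‰

-107.6‰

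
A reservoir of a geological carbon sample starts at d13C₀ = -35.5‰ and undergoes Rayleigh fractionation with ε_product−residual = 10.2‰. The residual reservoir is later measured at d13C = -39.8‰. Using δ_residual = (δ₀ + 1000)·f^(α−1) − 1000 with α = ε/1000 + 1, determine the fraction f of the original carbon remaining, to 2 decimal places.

0.65

α − 1 = ε/1000 = 0.0102
(δ_res + 1000)/(δ₀ + 1000) = (-39.8 + 1000)/(-35.5 + 1000) = 960.2/964.5 = 0.995542
f = 0.995542^(1/0.0102) = exp(ln(0.995542)/0.0102) = exp(-0.00447/0.0102)
f = exp(-0.4381) = 0.6453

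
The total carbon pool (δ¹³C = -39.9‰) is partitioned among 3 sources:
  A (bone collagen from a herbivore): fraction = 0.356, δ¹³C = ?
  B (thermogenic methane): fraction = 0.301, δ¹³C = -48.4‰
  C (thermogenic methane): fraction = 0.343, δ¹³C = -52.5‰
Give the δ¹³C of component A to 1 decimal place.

Isotope mass balance: δ_bulk = Σ fᵢ·δᵢ.
-39.9 = 0.356×δ_A + 0.301×(-48.4) + 0.343×(-52.5)
0.356·δ_A = -39.9 − (-32.576) = -7.324
δ_A = -7.324 / 0.356 = -20.57‰

-20.6‰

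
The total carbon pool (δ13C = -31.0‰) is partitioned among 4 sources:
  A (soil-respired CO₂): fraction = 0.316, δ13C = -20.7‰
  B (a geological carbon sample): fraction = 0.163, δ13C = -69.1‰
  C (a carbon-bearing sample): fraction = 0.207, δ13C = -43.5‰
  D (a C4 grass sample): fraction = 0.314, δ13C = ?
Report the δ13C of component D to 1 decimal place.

-13.3‰

Isotope mass balance: δ_bulk = Σ fᵢ·δᵢ.
-31.0 = 0.316×(-20.7) + 0.163×(-69.1) + 0.207×(-43.5) + 0.314×δ_D
0.314·δ_D = -31.0 − (-26.809) = -4.191
δ_D = -4.191 / 0.314 = -13.35‰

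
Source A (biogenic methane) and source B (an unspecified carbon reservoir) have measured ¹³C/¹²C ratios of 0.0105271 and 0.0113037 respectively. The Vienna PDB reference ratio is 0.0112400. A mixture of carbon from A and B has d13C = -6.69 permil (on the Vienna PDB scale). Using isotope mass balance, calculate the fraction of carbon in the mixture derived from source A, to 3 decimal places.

0.179

δ_A = (0.0105271/0.0112400 − 1)×1000 = (0.936575 − 1)×1000 = -63.425 permil
δ_B = (0.0113037/0.0112400 − 1)×1000 = (1.005667 − 1)×1000 = 5.667 permil
f_A = (δ_mix − δ_B)/(δ_A − δ_B) = (-6.69 − (5.667))/(-63.425 − (5.667))
f_A = -12.357 / -69.093 = 0.1789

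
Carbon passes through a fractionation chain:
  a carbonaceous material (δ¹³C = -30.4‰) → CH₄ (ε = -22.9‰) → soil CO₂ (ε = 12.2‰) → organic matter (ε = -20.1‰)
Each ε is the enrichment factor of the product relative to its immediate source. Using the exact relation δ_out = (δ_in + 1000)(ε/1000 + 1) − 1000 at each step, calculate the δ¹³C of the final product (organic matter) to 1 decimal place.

-60.3‰

step 1: δ = (-30.40 + 1000)·(-22.9/1000 + 1) − 1000 = -52.60‰
step 2: δ = (-52.60 + 1000)·(12.2/1000 + 1) − 1000 = -41.05‰
step 3: δ = (-41.05 + 1000)·(-20.1/1000 + 1) − 1000 = -60.32‰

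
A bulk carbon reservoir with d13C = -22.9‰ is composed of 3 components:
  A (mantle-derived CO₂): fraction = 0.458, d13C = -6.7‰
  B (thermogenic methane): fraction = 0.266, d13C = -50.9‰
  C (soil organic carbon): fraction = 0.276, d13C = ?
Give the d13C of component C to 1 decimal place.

-22.8‰

Isotope mass balance: δ_bulk = Σ fᵢ·δᵢ.
-22.9 = 0.458×(-6.7) + 0.266×(-50.9) + 0.276×δ_C
0.276·δ_C = -22.9 − (-16.608) = -6.292
δ_C = -6.292 / 0.276 = -22.80‰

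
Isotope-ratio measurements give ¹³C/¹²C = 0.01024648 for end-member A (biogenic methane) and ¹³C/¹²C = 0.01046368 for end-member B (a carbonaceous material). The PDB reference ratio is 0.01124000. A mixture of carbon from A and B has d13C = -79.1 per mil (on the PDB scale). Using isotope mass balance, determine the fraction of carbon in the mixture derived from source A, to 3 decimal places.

0.519

δ_A = (0.01024648/0.01124000 − 1)×1000 = (0.911609 − 1)×1000 = -88.391 per mil
δ_B = (0.01046368/0.01124000 − 1)×1000 = (0.930932 − 1)×1000 = -69.068 per mil
f_A = (δ_mix − δ_B)/(δ_A − δ_B) = (-79.1 − (-69.068))/(-88.391 − (-69.068))
f_A = -10.032 / -19.324 = 0.5192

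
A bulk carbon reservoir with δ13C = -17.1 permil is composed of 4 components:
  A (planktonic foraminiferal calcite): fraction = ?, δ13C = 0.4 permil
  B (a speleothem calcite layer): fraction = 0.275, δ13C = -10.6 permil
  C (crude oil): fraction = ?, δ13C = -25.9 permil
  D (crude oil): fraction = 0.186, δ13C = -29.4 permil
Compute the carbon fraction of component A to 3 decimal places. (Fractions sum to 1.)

0.199

Let f_A and f_C be the unknown fractions; fractions sum to 1 so f_A + f_C = 0.539.
Mass balance: Σ fᵢ·δᵢ = δ_bulk ⇒ f_A·(0.4) + f_C·(-25.9) = -17.1 − (-8.383) = -8.717
Substitute f_C = 0.539 − f_A:
f_A·(0.4 − -25.9) = -8.717 − 0.539×(-25.9) = 5.243
f_A = 5.243 / 26.3 = 0.1994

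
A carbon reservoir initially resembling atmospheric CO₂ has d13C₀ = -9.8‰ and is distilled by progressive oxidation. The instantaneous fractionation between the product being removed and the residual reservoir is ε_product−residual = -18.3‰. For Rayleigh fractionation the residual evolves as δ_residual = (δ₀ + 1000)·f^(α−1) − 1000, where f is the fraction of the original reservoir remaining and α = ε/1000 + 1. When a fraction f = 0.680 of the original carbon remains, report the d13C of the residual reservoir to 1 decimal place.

-2.8‰

Rayleigh residual: δ_res = (δ₀ + 1000)·f^(α−1) − 1000
α = ε/1000 + 1 = 0.98170, so α − 1 = -0.01830
f^(α−1) = 0.680^(-0.01830) = 1.007083
δ_res = (-9.8 + 1000) × 1.007083 − 1000 = 997.213 − 1000 = -2.79‰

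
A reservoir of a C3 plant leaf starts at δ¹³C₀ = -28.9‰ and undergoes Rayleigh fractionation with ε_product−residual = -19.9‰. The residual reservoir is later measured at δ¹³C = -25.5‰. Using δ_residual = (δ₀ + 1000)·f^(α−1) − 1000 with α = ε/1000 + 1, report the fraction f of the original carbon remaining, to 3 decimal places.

0.839

α − 1 = ε/1000 = -0.0199
(δ_res + 1000)/(δ₀ + 1000) = (-25.5 + 1000)/(-28.9 + 1000) = 974.5/971.1 = 1.003501
f = 1.003501^(1/-0.0199) = exp(ln(1.003501)/-0.0199) = exp(0.00350/-0.0199)
f = exp(-0.1756) = 0.8389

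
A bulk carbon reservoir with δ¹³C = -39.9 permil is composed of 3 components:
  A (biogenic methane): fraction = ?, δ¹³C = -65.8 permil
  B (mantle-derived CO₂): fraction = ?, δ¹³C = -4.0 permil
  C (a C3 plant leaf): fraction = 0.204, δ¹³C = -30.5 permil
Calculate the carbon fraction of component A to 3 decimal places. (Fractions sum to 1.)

Let f_A and f_B be the unknown fractions; fractions sum to 1 so f_A + f_B = 0.796.
Mass balance: Σ fᵢ·δᵢ = δ_bulk ⇒ f_A·(-65.8) + f_B·(-4.0) = -39.9 − (-6.222) = -33.678
Substitute f_B = 0.796 − f_A:
f_A·(-65.8 − -4.0) = -33.678 − 0.796×(-4.0) = -30.494
f_A = -30.494 / -61.8 = 0.4934

0.493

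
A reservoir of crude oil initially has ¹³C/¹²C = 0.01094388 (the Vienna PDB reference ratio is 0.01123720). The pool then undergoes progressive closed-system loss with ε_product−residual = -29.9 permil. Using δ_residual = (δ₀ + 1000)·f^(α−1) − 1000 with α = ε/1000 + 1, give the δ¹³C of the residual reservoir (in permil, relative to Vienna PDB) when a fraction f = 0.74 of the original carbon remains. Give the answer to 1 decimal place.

δ₀ = (0.01094388/0.01123720 − 1)×1000 = (0.973897 − 1)×1000 = -26.103 permil
α − 1 = ε/1000 = -0.0299
f^(α−1) = 0.74^(-0.0299) = 1.009044
δ_res = (-26.103 + 1000) × 1.009044 − 1000 = 982.705 − 1000 = -17.29 permil

-17.3 permil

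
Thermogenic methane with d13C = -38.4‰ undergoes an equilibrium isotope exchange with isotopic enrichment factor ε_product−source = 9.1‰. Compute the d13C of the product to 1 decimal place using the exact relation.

To first order, δ_product ≈ δ_source + ε = -29.3‰.
Exactly, δ_product = (δ_source + 1000)·(ε/1000 + 1) − 1000.
δ_product = (-38.4 + 1000) × (9.1/1000 + 1) − 1000
δ_product = -29.65‰

-29.6‰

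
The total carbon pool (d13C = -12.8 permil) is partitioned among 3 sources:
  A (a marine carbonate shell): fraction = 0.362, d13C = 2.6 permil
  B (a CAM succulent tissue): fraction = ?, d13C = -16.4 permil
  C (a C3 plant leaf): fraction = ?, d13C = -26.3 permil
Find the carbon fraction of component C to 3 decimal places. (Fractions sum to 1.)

Let f_C and f_B be the unknown fractions; fractions sum to 1 so f_C + f_B = 0.638.
Mass balance: Σ fᵢ·δᵢ = δ_bulk ⇒ f_C·(-26.3) + f_B·(-16.4) = -12.8 − (0.941) = -13.741
Substitute f_B = 0.638 − f_C:
f_C·(-26.3 − -16.4) = -13.741 − 0.638×(-16.4) = -3.278
f_C = -3.278 / -9.9 = 0.3311

0.331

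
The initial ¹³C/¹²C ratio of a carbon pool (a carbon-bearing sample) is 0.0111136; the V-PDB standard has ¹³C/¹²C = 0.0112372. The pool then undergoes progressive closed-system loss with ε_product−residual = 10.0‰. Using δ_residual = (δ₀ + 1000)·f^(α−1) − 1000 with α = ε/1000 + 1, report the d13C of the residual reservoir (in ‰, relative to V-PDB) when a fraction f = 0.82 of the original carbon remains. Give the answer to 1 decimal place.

δ₀ = (0.0111136/0.0112372 − 1)×1000 = (0.989001 − 1)×1000 = -10.999‰
α − 1 = ε/1000 = 0.0100
f^(α−1) = 0.82^(0.0100) = 0.998017
δ_res = (-10.999 + 1000) × 0.998017 − 1000 = 987.040 − 1000 = -12.96‰

-13.0‰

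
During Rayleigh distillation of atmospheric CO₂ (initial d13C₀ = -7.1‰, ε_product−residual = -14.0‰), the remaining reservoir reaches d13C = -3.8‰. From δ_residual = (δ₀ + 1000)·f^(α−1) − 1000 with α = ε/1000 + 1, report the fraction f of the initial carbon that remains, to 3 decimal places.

α − 1 = ε/1000 = -0.0140
(δ_res + 1000)/(δ₀ + 1000) = (-3.8 + 1000)/(-7.1 + 1000) = 996.2/992.9 = 1.003324
f = 1.003324^(1/-0.0140) = exp(ln(1.003324)/-0.0140) = exp(0.00332/-0.0140)
f = exp(-0.2370) = 0.7890

0.789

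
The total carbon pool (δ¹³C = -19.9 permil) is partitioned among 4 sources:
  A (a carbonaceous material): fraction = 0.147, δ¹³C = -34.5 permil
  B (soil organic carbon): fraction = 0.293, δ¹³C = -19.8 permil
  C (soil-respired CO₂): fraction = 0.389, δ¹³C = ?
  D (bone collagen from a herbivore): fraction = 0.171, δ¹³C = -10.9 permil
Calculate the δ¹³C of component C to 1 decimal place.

Isotope mass balance: δ_bulk = Σ fᵢ·δᵢ.
-19.9 = 0.147×(-34.5) + 0.293×(-19.8) + 0.389×δ_C + 0.171×(-10.9)
0.389·δ_C = -19.9 − (-12.737) = -7.163
δ_C = -7.163 / 0.389 = -18.41 permil

-18.4 permil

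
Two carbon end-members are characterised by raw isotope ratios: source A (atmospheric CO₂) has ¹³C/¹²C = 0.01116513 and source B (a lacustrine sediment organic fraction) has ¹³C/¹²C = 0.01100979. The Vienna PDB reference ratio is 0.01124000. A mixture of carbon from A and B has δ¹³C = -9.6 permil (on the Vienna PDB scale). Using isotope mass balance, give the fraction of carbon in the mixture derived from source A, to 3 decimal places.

0.787

δ_A = (0.01116513/0.01124000 − 1)×1000 = (0.993339 − 1)×1000 = -6.661 permil
δ_B = (0.01100979/0.01124000 − 1)×1000 = (0.979519 − 1)×1000 = -20.481 permil
f_A = (δ_mix − δ_B)/(δ_A − δ_B) = (-9.6 − (-20.481))/(-6.661 − (-20.481))
f_A = 10.881 / 13.820 = 0.7873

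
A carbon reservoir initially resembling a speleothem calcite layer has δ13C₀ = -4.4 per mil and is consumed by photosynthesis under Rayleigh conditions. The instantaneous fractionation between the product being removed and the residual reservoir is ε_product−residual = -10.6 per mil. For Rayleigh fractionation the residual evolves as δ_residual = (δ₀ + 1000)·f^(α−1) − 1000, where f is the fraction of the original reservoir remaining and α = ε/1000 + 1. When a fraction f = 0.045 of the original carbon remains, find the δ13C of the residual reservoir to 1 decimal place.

28.9 per mil

Rayleigh residual: δ_res = (δ₀ + 1000)·f^(α−1) − 1000
α = ε/1000 + 1 = 0.98940, so α − 1 = -0.01060
f^(α−1) = 0.045^(-0.01060) = 1.033418
δ_res = (-4.4 + 1000) × 1.033418 − 1000 = 1028.871 − 1000 = 28.87 per mil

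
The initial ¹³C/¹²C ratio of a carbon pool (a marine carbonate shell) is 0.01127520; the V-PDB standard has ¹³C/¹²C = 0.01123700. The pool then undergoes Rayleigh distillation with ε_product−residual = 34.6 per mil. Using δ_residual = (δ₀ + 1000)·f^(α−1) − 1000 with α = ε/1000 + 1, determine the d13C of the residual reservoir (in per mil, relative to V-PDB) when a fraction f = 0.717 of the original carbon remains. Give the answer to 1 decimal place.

δ₀ = (0.01127520/0.01123700 − 1)×1000 = (1.003399 − 1)×1000 = 3.399 per mil
α − 1 = ε/1000 = 0.0346
f^(α−1) = 0.717^(0.0346) = 0.988555
δ_res = (3.399 + 1000) × 0.988555 − 1000 = 991.916 − 1000 = -8.08 per mil

-8.1 per mil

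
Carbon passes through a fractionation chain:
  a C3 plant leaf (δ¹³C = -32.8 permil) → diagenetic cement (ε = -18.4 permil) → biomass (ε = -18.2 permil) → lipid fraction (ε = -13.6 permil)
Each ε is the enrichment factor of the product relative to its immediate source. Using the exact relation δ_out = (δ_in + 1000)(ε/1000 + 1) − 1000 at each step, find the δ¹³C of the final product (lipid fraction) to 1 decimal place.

-80.6 permil

step 1: δ = (-32.80 + 1000)·(-18.4/1000 + 1) − 1000 = -50.60 permil
step 2: δ = (-50.60 + 1000)·(-18.2/1000 + 1) − 1000 = -67.88 permil
step 3: δ = (-67.88 + 1000)·(-13.6/1000 + 1) − 1000 = -80.55 permil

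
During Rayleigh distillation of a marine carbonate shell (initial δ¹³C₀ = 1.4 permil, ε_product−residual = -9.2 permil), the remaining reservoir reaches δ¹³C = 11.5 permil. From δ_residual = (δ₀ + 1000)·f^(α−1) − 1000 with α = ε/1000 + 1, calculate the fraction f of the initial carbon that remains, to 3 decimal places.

0.336

α − 1 = ε/1000 = -0.0092
(δ_res + 1000)/(δ₀ + 1000) = (11.5 + 1000)/(1.4 + 1000) = 1011.5/1001.4 = 1.010086
f = 1.010086^(1/-0.0092) = exp(ln(1.010086)/-0.0092) = exp(0.01004/-0.0092)
f = exp(-1.0908) = 0.3359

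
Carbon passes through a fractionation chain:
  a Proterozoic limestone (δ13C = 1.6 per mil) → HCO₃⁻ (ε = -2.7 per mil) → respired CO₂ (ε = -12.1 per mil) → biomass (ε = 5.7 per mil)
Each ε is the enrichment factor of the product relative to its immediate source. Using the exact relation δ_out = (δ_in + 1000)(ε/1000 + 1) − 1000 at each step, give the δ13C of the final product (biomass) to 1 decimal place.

-7.6 per mil

step 1: δ = (1.60 + 1000)·(-2.7/1000 + 1) − 1000 = -1.10 per mil
step 2: δ = (-1.10 + 1000)·(-12.1/1000 + 1) − 1000 = -13.19 per mil
step 3: δ = (-13.19 + 1000)·(5.7/1000 + 1) − 1000 = -7.57 per mil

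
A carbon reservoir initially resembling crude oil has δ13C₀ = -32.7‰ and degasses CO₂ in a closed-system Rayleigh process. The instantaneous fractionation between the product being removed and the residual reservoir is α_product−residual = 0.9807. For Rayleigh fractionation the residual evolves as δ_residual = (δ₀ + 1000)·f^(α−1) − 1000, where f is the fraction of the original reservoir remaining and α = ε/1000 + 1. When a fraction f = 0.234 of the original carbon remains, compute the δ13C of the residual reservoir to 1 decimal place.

-5.2‰

Rayleigh residual: δ_res = (δ₀ + 1000)·f^(α−1) − 1000
α − 1 = -0.01930
f^(α−1) = 0.234^(-0.01930) = 1.028429
δ_res = (-32.7 + 1000) × 1.028429 − 1000 = 994.799 − 1000 = -5.20‰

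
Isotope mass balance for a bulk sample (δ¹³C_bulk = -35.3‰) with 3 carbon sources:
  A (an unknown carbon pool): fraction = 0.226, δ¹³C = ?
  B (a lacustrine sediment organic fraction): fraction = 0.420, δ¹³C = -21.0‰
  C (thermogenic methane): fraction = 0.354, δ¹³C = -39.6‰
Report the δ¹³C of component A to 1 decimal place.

Isotope mass balance: δ_bulk = Σ fᵢ·δᵢ.
-35.3 = 0.226×δ_A + 0.420×(-21.0) + 0.354×(-39.6)
0.226·δ_A = -35.3 − (-22.838) = -12.462
δ_A = -12.462 / 0.226 = -55.14‰

-55.1‰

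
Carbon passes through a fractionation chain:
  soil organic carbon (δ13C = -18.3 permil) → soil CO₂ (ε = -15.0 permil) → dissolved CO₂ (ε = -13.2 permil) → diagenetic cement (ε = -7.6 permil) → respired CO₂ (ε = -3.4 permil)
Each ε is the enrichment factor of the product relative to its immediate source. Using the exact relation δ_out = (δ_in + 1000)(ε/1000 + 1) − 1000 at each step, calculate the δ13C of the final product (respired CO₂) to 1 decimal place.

step 1: δ = (-18.30 + 1000)·(-15.0/1000 + 1) − 1000 = -33.03 permil
step 2: δ = (-33.03 + 1000)·(-13.2/1000 + 1) − 1000 = -45.79 permil
step 3: δ = (-45.79 + 1000)·(-7.6/1000 + 1) − 1000 = -53.04 permil
step 4: δ = (-53.04 + 1000)·(-3.4/1000 + 1) − 1000 = -56.26 permil

-56.3 permil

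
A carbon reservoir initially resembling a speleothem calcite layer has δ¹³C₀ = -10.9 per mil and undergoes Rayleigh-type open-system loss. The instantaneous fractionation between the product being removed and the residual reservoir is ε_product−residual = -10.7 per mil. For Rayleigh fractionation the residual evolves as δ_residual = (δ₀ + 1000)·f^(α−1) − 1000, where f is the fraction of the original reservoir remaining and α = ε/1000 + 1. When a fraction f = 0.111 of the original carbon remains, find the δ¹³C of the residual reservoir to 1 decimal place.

12.6 per mil

Rayleigh residual: δ_res = (δ₀ + 1000)·f^(α−1) − 1000
α = ε/1000 + 1 = 0.98930, so α − 1 = -0.01070
f^(α−1) = 0.111^(-0.01070) = 1.023800
δ_res = (-10.9 + 1000) × 1.023800 − 1000 = 1012.640 − 1000 = 12.64 per mil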